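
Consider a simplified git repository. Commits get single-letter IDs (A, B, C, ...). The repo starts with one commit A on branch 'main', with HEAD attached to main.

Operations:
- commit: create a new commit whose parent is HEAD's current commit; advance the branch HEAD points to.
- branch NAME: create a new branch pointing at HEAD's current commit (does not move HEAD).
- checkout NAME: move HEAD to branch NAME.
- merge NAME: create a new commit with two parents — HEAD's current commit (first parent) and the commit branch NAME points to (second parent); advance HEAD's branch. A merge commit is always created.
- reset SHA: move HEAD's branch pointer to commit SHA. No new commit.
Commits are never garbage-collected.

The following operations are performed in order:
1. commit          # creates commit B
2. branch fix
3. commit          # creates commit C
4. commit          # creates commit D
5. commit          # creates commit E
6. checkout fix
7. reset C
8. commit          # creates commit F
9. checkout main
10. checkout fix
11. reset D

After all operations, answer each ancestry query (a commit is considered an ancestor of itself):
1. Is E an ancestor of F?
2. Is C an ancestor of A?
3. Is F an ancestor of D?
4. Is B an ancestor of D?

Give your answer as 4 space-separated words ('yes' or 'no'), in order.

After op 1 (commit): HEAD=main@B [main=B]
After op 2 (branch): HEAD=main@B [fix=B main=B]
After op 3 (commit): HEAD=main@C [fix=B main=C]
After op 4 (commit): HEAD=main@D [fix=B main=D]
After op 5 (commit): HEAD=main@E [fix=B main=E]
After op 6 (checkout): HEAD=fix@B [fix=B main=E]
After op 7 (reset): HEAD=fix@C [fix=C main=E]
After op 8 (commit): HEAD=fix@F [fix=F main=E]
After op 9 (checkout): HEAD=main@E [fix=F main=E]
After op 10 (checkout): HEAD=fix@F [fix=F main=E]
After op 11 (reset): HEAD=fix@D [fix=D main=E]
ancestors(F) = {A,B,C,F}; E in? no
ancestors(A) = {A}; C in? no
ancestors(D) = {A,B,C,D}; F in? no
ancestors(D) = {A,B,C,D}; B in? yes

Answer: no no no yes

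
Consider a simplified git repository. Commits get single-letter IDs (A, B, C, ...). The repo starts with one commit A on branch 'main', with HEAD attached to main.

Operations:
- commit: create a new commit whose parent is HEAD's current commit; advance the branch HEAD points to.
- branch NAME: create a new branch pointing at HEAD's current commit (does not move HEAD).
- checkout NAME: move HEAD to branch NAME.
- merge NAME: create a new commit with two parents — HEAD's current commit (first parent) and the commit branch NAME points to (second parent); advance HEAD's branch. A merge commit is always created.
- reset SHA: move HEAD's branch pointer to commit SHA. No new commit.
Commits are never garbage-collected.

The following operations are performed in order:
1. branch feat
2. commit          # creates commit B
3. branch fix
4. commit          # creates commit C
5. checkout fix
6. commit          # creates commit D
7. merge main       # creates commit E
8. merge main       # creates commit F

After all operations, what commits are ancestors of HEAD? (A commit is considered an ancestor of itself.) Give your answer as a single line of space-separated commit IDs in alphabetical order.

Answer: A B C D E F

Derivation:
After op 1 (branch): HEAD=main@A [feat=A main=A]
After op 2 (commit): HEAD=main@B [feat=A main=B]
After op 3 (branch): HEAD=main@B [feat=A fix=B main=B]
After op 4 (commit): HEAD=main@C [feat=A fix=B main=C]
After op 5 (checkout): HEAD=fix@B [feat=A fix=B main=C]
After op 6 (commit): HEAD=fix@D [feat=A fix=D main=C]
After op 7 (merge): HEAD=fix@E [feat=A fix=E main=C]
After op 8 (merge): HEAD=fix@F [feat=A fix=F main=C]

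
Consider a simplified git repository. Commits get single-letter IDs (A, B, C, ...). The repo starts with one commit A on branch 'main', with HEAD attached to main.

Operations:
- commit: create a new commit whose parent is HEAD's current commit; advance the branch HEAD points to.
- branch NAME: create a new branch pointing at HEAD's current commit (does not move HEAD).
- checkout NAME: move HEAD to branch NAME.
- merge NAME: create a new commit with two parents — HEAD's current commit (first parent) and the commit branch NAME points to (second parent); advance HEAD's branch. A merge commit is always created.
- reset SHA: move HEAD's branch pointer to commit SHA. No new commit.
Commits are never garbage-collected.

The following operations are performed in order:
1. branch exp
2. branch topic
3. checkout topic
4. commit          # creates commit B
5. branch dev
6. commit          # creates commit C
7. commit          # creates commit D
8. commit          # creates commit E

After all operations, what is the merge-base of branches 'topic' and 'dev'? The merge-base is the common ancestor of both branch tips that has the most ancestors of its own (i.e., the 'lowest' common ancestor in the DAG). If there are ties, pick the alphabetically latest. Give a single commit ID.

After op 1 (branch): HEAD=main@A [exp=A main=A]
After op 2 (branch): HEAD=main@A [exp=A main=A topic=A]
After op 3 (checkout): HEAD=topic@A [exp=A main=A topic=A]
After op 4 (commit): HEAD=topic@B [exp=A main=A topic=B]
After op 5 (branch): HEAD=topic@B [dev=B exp=A main=A topic=B]
After op 6 (commit): HEAD=topic@C [dev=B exp=A main=A topic=C]
After op 7 (commit): HEAD=topic@D [dev=B exp=A main=A topic=D]
After op 8 (commit): HEAD=topic@E [dev=B exp=A main=A topic=E]
ancestors(topic=E): ['A', 'B', 'C', 'D', 'E']
ancestors(dev=B): ['A', 'B']
common: ['A', 'B']

Answer: B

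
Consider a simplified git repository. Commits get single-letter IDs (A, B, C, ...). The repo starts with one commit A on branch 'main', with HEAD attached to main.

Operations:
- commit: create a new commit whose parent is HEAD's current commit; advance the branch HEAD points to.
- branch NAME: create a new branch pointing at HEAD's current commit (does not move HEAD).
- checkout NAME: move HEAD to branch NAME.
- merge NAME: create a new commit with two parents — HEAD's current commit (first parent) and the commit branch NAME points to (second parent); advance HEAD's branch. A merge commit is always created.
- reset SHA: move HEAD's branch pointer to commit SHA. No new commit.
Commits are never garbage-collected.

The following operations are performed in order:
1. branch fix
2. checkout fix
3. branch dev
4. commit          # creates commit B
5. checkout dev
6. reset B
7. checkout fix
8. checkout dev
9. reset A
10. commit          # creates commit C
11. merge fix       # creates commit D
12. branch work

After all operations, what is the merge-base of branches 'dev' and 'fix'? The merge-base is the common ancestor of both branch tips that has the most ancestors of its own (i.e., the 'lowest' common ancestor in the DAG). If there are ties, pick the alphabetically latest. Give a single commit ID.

After op 1 (branch): HEAD=main@A [fix=A main=A]
After op 2 (checkout): HEAD=fix@A [fix=A main=A]
After op 3 (branch): HEAD=fix@A [dev=A fix=A main=A]
After op 4 (commit): HEAD=fix@B [dev=A fix=B main=A]
After op 5 (checkout): HEAD=dev@A [dev=A fix=B main=A]
After op 6 (reset): HEAD=dev@B [dev=B fix=B main=A]
After op 7 (checkout): HEAD=fix@B [dev=B fix=B main=A]
After op 8 (checkout): HEAD=dev@B [dev=B fix=B main=A]
After op 9 (reset): HEAD=dev@A [dev=A fix=B main=A]
After op 10 (commit): HEAD=dev@C [dev=C fix=B main=A]
After op 11 (merge): HEAD=dev@D [dev=D fix=B main=A]
After op 12 (branch): HEAD=dev@D [dev=D fix=B main=A work=D]
ancestors(dev=D): ['A', 'B', 'C', 'D']
ancestors(fix=B): ['A', 'B']
common: ['A', 'B']

Answer: B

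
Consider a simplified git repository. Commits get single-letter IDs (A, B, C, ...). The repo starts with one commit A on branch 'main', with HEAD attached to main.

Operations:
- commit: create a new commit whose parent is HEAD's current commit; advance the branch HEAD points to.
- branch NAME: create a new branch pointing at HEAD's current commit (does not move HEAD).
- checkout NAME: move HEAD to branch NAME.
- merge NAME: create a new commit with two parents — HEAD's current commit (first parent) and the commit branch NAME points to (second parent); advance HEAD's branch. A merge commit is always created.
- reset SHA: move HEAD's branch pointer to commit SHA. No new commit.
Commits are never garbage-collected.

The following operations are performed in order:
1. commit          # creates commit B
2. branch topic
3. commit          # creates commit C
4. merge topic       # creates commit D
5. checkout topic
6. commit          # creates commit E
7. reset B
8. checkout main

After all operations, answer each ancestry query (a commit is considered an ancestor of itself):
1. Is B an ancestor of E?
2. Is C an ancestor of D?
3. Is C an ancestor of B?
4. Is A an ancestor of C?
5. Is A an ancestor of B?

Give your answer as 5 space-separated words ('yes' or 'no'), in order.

Answer: yes yes no yes yes

Derivation:
After op 1 (commit): HEAD=main@B [main=B]
After op 2 (branch): HEAD=main@B [main=B topic=B]
After op 3 (commit): HEAD=main@C [main=C topic=B]
After op 4 (merge): HEAD=main@D [main=D topic=B]
After op 5 (checkout): HEAD=topic@B [main=D topic=B]
After op 6 (commit): HEAD=topic@E [main=D topic=E]
After op 7 (reset): HEAD=topic@B [main=D topic=B]
After op 8 (checkout): HEAD=main@D [main=D topic=B]
ancestors(E) = {A,B,E}; B in? yes
ancestors(D) = {A,B,C,D}; C in? yes
ancestors(B) = {A,B}; C in? no
ancestors(C) = {A,B,C}; A in? yes
ancestors(B) = {A,B}; A in? yes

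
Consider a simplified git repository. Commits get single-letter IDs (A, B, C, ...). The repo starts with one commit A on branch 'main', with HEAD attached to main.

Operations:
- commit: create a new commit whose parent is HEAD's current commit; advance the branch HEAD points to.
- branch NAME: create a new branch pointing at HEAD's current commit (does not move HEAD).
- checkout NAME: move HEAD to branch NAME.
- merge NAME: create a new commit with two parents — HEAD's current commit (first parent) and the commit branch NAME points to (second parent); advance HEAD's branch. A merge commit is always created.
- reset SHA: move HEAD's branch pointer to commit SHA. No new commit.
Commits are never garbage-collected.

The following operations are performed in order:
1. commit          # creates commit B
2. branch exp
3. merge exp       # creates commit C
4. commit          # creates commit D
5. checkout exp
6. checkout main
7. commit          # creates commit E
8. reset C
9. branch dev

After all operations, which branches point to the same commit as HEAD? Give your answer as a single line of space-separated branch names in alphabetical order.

After op 1 (commit): HEAD=main@B [main=B]
After op 2 (branch): HEAD=main@B [exp=B main=B]
After op 3 (merge): HEAD=main@C [exp=B main=C]
After op 4 (commit): HEAD=main@D [exp=B main=D]
After op 5 (checkout): HEAD=exp@B [exp=B main=D]
After op 6 (checkout): HEAD=main@D [exp=B main=D]
After op 7 (commit): HEAD=main@E [exp=B main=E]
After op 8 (reset): HEAD=main@C [exp=B main=C]
After op 9 (branch): HEAD=main@C [dev=C exp=B main=C]

Answer: dev main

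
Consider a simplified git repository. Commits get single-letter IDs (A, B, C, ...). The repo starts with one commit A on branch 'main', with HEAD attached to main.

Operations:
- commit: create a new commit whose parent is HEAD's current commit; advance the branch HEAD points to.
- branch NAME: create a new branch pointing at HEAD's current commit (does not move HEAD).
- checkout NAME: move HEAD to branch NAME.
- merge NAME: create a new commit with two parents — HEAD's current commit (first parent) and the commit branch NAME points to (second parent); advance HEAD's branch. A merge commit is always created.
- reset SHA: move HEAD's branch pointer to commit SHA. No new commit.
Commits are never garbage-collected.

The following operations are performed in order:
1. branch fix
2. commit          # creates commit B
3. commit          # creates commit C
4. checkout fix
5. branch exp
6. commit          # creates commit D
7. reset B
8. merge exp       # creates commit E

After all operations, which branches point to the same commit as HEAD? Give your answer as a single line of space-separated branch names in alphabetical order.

After op 1 (branch): HEAD=main@A [fix=A main=A]
After op 2 (commit): HEAD=main@B [fix=A main=B]
After op 3 (commit): HEAD=main@C [fix=A main=C]
After op 4 (checkout): HEAD=fix@A [fix=A main=C]
After op 5 (branch): HEAD=fix@A [exp=A fix=A main=C]
After op 6 (commit): HEAD=fix@D [exp=A fix=D main=C]
After op 7 (reset): HEAD=fix@B [exp=A fix=B main=C]
After op 8 (merge): HEAD=fix@E [exp=A fix=E main=C]

Answer: fix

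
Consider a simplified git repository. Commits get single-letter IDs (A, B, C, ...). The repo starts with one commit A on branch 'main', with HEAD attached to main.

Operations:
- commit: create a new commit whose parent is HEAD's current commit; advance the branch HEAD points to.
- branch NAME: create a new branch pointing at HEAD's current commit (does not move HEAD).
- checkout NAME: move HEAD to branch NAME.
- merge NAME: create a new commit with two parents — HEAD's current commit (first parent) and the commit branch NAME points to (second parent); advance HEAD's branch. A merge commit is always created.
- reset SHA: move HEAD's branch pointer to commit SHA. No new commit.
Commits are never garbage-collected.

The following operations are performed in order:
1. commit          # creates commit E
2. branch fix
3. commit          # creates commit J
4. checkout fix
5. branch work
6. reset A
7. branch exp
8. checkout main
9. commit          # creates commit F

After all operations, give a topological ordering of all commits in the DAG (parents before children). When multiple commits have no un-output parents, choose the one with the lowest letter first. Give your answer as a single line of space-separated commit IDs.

After op 1 (commit): HEAD=main@E [main=E]
After op 2 (branch): HEAD=main@E [fix=E main=E]
After op 3 (commit): HEAD=main@J [fix=E main=J]
After op 4 (checkout): HEAD=fix@E [fix=E main=J]
After op 5 (branch): HEAD=fix@E [fix=E main=J work=E]
After op 6 (reset): HEAD=fix@A [fix=A main=J work=E]
After op 7 (branch): HEAD=fix@A [exp=A fix=A main=J work=E]
After op 8 (checkout): HEAD=main@J [exp=A fix=A main=J work=E]
After op 9 (commit): HEAD=main@F [exp=A fix=A main=F work=E]
commit A: parents=[]
commit E: parents=['A']
commit F: parents=['J']
commit J: parents=['E']

Answer: A E J F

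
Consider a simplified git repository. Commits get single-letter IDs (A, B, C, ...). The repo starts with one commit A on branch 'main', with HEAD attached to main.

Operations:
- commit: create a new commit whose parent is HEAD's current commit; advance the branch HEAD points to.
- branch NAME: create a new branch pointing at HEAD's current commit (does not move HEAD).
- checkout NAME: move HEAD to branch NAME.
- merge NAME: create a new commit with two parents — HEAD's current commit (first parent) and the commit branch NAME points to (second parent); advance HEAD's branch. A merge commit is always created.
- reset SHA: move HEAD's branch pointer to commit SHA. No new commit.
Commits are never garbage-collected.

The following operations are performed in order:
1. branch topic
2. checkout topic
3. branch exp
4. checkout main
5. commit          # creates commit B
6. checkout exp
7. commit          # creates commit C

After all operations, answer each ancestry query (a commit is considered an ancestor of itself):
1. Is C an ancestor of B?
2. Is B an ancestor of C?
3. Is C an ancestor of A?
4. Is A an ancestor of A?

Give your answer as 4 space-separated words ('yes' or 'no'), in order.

After op 1 (branch): HEAD=main@A [main=A topic=A]
After op 2 (checkout): HEAD=topic@A [main=A topic=A]
After op 3 (branch): HEAD=topic@A [exp=A main=A topic=A]
After op 4 (checkout): HEAD=main@A [exp=A main=A topic=A]
After op 5 (commit): HEAD=main@B [exp=A main=B topic=A]
After op 6 (checkout): HEAD=exp@A [exp=A main=B topic=A]
After op 7 (commit): HEAD=exp@C [exp=C main=B topic=A]
ancestors(B) = {A,B}; C in? no
ancestors(C) = {A,C}; B in? no
ancestors(A) = {A}; C in? no
ancestors(A) = {A}; A in? yes

Answer: no no no yes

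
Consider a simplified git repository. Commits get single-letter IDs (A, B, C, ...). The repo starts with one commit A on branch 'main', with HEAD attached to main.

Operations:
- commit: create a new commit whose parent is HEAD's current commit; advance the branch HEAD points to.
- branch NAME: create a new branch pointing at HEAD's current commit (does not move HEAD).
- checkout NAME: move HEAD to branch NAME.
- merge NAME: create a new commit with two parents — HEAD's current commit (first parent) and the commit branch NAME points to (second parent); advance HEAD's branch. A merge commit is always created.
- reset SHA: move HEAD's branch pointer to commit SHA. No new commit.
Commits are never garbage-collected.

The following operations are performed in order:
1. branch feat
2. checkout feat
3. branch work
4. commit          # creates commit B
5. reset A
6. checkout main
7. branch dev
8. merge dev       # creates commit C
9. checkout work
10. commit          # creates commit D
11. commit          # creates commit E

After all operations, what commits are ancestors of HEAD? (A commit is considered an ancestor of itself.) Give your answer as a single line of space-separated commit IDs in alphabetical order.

Answer: A D E

Derivation:
After op 1 (branch): HEAD=main@A [feat=A main=A]
After op 2 (checkout): HEAD=feat@A [feat=A main=A]
After op 3 (branch): HEAD=feat@A [feat=A main=A work=A]
After op 4 (commit): HEAD=feat@B [feat=B main=A work=A]
After op 5 (reset): HEAD=feat@A [feat=A main=A work=A]
After op 6 (checkout): HEAD=main@A [feat=A main=A work=A]
After op 7 (branch): HEAD=main@A [dev=A feat=A main=A work=A]
After op 8 (merge): HEAD=main@C [dev=A feat=A main=C work=A]
After op 9 (checkout): HEAD=work@A [dev=A feat=A main=C work=A]
After op 10 (commit): HEAD=work@D [dev=A feat=A main=C work=D]
After op 11 (commit): HEAD=work@E [dev=A feat=A main=C work=E]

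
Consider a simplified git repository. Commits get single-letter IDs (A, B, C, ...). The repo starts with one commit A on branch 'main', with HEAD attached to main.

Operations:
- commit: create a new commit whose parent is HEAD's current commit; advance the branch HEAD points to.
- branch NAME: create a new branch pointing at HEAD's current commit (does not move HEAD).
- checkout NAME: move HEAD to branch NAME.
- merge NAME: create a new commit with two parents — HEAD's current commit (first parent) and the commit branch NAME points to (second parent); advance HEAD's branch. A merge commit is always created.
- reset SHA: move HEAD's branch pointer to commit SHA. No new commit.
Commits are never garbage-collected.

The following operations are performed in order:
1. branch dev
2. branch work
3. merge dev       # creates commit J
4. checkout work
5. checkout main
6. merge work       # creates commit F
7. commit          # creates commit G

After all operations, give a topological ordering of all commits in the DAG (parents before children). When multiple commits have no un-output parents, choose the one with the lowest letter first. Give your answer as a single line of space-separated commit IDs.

After op 1 (branch): HEAD=main@A [dev=A main=A]
After op 2 (branch): HEAD=main@A [dev=A main=A work=A]
After op 3 (merge): HEAD=main@J [dev=A main=J work=A]
After op 4 (checkout): HEAD=work@A [dev=A main=J work=A]
After op 5 (checkout): HEAD=main@J [dev=A main=J work=A]
After op 6 (merge): HEAD=main@F [dev=A main=F work=A]
After op 7 (commit): HEAD=main@G [dev=A main=G work=A]
commit A: parents=[]
commit F: parents=['J', 'A']
commit G: parents=['F']
commit J: parents=['A', 'A']

Answer: A J F G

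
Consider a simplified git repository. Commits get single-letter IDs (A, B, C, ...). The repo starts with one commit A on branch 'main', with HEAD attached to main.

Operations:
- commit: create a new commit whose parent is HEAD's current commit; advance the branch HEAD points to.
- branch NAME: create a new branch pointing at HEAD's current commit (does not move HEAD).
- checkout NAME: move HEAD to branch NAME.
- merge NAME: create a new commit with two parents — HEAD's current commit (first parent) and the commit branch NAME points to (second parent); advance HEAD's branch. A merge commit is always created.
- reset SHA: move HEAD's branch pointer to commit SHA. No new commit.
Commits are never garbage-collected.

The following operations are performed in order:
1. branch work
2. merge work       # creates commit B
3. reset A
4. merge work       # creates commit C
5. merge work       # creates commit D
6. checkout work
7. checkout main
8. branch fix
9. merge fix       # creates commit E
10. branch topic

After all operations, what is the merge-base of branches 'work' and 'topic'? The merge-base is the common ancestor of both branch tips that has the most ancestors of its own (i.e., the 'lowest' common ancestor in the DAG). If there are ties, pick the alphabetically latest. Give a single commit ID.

After op 1 (branch): HEAD=main@A [main=A work=A]
After op 2 (merge): HEAD=main@B [main=B work=A]
After op 3 (reset): HEAD=main@A [main=A work=A]
After op 4 (merge): HEAD=main@C [main=C work=A]
After op 5 (merge): HEAD=main@D [main=D work=A]
After op 6 (checkout): HEAD=work@A [main=D work=A]
After op 7 (checkout): HEAD=main@D [main=D work=A]
After op 8 (branch): HEAD=main@D [fix=D main=D work=A]
After op 9 (merge): HEAD=main@E [fix=D main=E work=A]
After op 10 (branch): HEAD=main@E [fix=D main=E topic=E work=A]
ancestors(work=A): ['A']
ancestors(topic=E): ['A', 'C', 'D', 'E']
common: ['A']

Answer: A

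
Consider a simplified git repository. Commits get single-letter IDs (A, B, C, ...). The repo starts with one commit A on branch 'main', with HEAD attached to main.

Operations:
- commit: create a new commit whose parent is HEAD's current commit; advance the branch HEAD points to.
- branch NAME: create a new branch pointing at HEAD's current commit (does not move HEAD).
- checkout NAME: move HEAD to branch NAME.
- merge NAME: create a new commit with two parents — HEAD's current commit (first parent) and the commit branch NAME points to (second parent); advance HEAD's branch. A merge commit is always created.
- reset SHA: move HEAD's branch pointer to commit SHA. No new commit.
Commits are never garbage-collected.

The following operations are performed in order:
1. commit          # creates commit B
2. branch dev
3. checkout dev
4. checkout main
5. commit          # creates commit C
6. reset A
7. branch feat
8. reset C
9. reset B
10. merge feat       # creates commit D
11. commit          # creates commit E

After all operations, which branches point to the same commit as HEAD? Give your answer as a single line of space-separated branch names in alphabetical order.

Answer: main

Derivation:
After op 1 (commit): HEAD=main@B [main=B]
After op 2 (branch): HEAD=main@B [dev=B main=B]
After op 3 (checkout): HEAD=dev@B [dev=B main=B]
After op 4 (checkout): HEAD=main@B [dev=B main=B]
After op 5 (commit): HEAD=main@C [dev=B main=C]
After op 6 (reset): HEAD=main@A [dev=B main=A]
After op 7 (branch): HEAD=main@A [dev=B feat=A main=A]
After op 8 (reset): HEAD=main@C [dev=B feat=A main=C]
After op 9 (reset): HEAD=main@B [dev=B feat=A main=B]
After op 10 (merge): HEAD=main@D [dev=B feat=A main=D]
After op 11 (commit): HEAD=main@E [dev=B feat=A main=E]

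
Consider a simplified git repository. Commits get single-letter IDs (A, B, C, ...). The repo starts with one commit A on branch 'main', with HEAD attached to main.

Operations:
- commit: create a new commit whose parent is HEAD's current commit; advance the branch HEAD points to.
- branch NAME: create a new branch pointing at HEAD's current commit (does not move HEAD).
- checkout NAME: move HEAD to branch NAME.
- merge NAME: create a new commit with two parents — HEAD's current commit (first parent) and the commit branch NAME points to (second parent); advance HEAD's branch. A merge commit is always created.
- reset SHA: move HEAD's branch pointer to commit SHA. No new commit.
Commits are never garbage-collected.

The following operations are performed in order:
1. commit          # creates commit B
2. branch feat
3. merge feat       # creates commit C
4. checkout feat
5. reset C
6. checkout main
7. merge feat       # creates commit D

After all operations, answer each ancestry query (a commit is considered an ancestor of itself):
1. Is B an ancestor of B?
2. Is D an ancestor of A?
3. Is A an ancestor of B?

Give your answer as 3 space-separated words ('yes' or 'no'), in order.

After op 1 (commit): HEAD=main@B [main=B]
After op 2 (branch): HEAD=main@B [feat=B main=B]
After op 3 (merge): HEAD=main@C [feat=B main=C]
After op 4 (checkout): HEAD=feat@B [feat=B main=C]
After op 5 (reset): HEAD=feat@C [feat=C main=C]
After op 6 (checkout): HEAD=main@C [feat=C main=C]
After op 7 (merge): HEAD=main@D [feat=C main=D]
ancestors(B) = {A,B}; B in? yes
ancestors(A) = {A}; D in? no
ancestors(B) = {A,B}; A in? yes

Answer: yes no yes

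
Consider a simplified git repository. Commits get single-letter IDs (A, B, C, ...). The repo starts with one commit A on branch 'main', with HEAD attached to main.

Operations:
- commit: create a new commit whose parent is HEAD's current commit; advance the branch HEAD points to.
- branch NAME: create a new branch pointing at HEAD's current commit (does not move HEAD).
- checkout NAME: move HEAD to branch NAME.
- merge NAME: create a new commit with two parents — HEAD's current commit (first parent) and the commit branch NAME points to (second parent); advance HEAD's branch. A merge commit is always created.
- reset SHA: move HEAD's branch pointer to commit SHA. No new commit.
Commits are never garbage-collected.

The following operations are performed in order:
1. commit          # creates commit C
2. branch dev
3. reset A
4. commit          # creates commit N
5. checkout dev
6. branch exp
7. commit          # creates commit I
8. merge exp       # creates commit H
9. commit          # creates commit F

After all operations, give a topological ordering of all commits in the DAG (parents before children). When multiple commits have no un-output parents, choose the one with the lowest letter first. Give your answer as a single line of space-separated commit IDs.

Answer: A C I H F N

Derivation:
After op 1 (commit): HEAD=main@C [main=C]
After op 2 (branch): HEAD=main@C [dev=C main=C]
After op 3 (reset): HEAD=main@A [dev=C main=A]
After op 4 (commit): HEAD=main@N [dev=C main=N]
After op 5 (checkout): HEAD=dev@C [dev=C main=N]
After op 6 (branch): HEAD=dev@C [dev=C exp=C main=N]
After op 7 (commit): HEAD=dev@I [dev=I exp=C main=N]
After op 8 (merge): HEAD=dev@H [dev=H exp=C main=N]
After op 9 (commit): HEAD=dev@F [dev=F exp=C main=N]
commit A: parents=[]
commit C: parents=['A']
commit F: parents=['H']
commit H: parents=['I', 'C']
commit I: parents=['C']
commit N: parents=['A']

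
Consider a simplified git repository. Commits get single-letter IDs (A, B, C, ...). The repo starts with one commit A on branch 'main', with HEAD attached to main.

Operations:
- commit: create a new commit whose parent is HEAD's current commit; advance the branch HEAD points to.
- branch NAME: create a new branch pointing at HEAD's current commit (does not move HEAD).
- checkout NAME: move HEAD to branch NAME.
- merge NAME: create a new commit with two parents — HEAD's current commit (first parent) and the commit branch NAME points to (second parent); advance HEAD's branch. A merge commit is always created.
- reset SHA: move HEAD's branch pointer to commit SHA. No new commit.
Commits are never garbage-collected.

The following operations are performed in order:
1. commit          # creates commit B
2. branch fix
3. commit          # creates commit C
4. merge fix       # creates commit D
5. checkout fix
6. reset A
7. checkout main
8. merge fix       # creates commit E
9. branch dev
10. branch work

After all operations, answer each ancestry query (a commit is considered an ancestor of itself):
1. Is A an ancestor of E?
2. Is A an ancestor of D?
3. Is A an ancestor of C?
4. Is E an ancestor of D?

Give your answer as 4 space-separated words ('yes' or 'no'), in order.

Answer: yes yes yes no

Derivation:
After op 1 (commit): HEAD=main@B [main=B]
After op 2 (branch): HEAD=main@B [fix=B main=B]
After op 3 (commit): HEAD=main@C [fix=B main=C]
After op 4 (merge): HEAD=main@D [fix=B main=D]
After op 5 (checkout): HEAD=fix@B [fix=B main=D]
After op 6 (reset): HEAD=fix@A [fix=A main=D]
After op 7 (checkout): HEAD=main@D [fix=A main=D]
After op 8 (merge): HEAD=main@E [fix=A main=E]
After op 9 (branch): HEAD=main@E [dev=E fix=A main=E]
After op 10 (branch): HEAD=main@E [dev=E fix=A main=E work=E]
ancestors(E) = {A,B,C,D,E}; A in? yes
ancestors(D) = {A,B,C,D}; A in? yes
ancestors(C) = {A,B,C}; A in? yes
ancestors(D) = {A,B,C,D}; E in? no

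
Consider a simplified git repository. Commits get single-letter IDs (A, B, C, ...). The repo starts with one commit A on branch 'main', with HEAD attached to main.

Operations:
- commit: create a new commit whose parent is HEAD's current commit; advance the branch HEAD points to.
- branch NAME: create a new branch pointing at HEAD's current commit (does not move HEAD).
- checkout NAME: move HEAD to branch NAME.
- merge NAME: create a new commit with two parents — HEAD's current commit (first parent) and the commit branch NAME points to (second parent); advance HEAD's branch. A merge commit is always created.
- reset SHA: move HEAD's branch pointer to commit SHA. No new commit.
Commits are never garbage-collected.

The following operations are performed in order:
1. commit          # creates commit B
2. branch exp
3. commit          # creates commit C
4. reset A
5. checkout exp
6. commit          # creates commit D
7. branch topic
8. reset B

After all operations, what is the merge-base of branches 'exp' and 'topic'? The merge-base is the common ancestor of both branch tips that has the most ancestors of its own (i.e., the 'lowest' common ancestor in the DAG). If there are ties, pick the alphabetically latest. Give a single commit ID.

After op 1 (commit): HEAD=main@B [main=B]
After op 2 (branch): HEAD=main@B [exp=B main=B]
After op 3 (commit): HEAD=main@C [exp=B main=C]
After op 4 (reset): HEAD=main@A [exp=B main=A]
After op 5 (checkout): HEAD=exp@B [exp=B main=A]
After op 6 (commit): HEAD=exp@D [exp=D main=A]
After op 7 (branch): HEAD=exp@D [exp=D main=A topic=D]
After op 8 (reset): HEAD=exp@B [exp=B main=A topic=D]
ancestors(exp=B): ['A', 'B']
ancestors(topic=D): ['A', 'B', 'D']
common: ['A', 'B']

Answer: B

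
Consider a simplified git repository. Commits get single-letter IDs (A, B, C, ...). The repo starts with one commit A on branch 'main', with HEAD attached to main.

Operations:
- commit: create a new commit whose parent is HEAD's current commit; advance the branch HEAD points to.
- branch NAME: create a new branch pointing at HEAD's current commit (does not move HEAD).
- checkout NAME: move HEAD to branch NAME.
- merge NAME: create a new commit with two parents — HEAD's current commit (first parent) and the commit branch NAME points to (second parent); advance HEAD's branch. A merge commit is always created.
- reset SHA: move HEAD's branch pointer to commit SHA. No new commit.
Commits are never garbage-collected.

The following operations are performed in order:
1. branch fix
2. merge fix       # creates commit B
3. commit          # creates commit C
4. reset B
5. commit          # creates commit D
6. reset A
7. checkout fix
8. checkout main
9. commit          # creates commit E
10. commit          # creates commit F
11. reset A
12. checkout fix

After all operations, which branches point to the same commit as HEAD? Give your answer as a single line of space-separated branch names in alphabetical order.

Answer: fix main

Derivation:
After op 1 (branch): HEAD=main@A [fix=A main=A]
After op 2 (merge): HEAD=main@B [fix=A main=B]
After op 3 (commit): HEAD=main@C [fix=A main=C]
After op 4 (reset): HEAD=main@B [fix=A main=B]
After op 5 (commit): HEAD=main@D [fix=A main=D]
After op 6 (reset): HEAD=main@A [fix=A main=A]
After op 7 (checkout): HEAD=fix@A [fix=A main=A]
After op 8 (checkout): HEAD=main@A [fix=A main=A]
After op 9 (commit): HEAD=main@E [fix=A main=E]
After op 10 (commit): HEAD=main@F [fix=A main=F]
After op 11 (reset): HEAD=main@A [fix=A main=A]
After op 12 (checkout): HEAD=fix@A [fix=A main=A]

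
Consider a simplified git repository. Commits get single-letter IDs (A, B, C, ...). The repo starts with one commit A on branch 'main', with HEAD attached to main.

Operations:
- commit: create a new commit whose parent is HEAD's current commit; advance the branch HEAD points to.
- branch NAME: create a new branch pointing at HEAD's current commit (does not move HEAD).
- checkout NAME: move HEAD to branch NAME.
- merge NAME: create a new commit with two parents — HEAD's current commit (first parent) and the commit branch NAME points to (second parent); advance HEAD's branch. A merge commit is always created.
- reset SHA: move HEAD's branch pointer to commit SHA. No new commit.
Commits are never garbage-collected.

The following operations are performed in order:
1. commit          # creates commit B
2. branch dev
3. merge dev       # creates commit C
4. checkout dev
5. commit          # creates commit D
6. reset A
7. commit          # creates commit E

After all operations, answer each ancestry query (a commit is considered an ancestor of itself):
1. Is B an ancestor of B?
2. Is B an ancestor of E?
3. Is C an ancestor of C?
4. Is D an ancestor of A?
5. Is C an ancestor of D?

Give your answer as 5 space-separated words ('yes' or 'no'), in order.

Answer: yes no yes no no

Derivation:
After op 1 (commit): HEAD=main@B [main=B]
After op 2 (branch): HEAD=main@B [dev=B main=B]
After op 3 (merge): HEAD=main@C [dev=B main=C]
After op 4 (checkout): HEAD=dev@B [dev=B main=C]
After op 5 (commit): HEAD=dev@D [dev=D main=C]
After op 6 (reset): HEAD=dev@A [dev=A main=C]
After op 7 (commit): HEAD=dev@E [dev=E main=C]
ancestors(B) = {A,B}; B in? yes
ancestors(E) = {A,E}; B in? no
ancestors(C) = {A,B,C}; C in? yes
ancestors(A) = {A}; D in? no
ancestors(D) = {A,B,D}; C in? no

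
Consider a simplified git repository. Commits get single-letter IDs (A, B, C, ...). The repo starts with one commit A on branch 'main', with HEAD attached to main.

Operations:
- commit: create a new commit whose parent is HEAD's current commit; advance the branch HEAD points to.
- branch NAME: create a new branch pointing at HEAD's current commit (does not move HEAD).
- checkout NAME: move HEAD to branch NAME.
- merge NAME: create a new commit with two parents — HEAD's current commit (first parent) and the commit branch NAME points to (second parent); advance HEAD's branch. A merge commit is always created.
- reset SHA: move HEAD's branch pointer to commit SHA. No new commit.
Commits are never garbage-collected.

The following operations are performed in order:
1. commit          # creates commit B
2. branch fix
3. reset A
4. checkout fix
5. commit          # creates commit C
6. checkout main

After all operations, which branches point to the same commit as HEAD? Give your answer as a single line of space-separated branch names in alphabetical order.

Answer: main

Derivation:
After op 1 (commit): HEAD=main@B [main=B]
After op 2 (branch): HEAD=main@B [fix=B main=B]
After op 3 (reset): HEAD=main@A [fix=B main=A]
After op 4 (checkout): HEAD=fix@B [fix=B main=A]
After op 5 (commit): HEAD=fix@C [fix=C main=A]
After op 6 (checkout): HEAD=main@A [fix=C main=A]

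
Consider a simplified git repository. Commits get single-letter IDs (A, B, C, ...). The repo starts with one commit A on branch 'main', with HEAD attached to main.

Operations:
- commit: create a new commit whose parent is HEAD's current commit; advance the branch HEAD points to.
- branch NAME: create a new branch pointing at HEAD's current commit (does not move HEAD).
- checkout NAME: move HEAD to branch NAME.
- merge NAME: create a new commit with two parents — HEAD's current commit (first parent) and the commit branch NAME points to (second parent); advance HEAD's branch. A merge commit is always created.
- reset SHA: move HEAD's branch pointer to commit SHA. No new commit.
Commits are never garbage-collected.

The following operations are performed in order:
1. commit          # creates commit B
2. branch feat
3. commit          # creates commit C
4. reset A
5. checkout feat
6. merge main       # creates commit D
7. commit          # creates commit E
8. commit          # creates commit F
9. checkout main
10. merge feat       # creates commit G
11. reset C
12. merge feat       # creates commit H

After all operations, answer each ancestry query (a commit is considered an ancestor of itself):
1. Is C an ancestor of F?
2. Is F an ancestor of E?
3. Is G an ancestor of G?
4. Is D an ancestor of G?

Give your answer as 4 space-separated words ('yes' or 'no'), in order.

After op 1 (commit): HEAD=main@B [main=B]
After op 2 (branch): HEAD=main@B [feat=B main=B]
After op 3 (commit): HEAD=main@C [feat=B main=C]
After op 4 (reset): HEAD=main@A [feat=B main=A]
After op 5 (checkout): HEAD=feat@B [feat=B main=A]
After op 6 (merge): HEAD=feat@D [feat=D main=A]
After op 7 (commit): HEAD=feat@E [feat=E main=A]
After op 8 (commit): HEAD=feat@F [feat=F main=A]
After op 9 (checkout): HEAD=main@A [feat=F main=A]
After op 10 (merge): HEAD=main@G [feat=F main=G]
After op 11 (reset): HEAD=main@C [feat=F main=C]
After op 12 (merge): HEAD=main@H [feat=F main=H]
ancestors(F) = {A,B,D,E,F}; C in? no
ancestors(E) = {A,B,D,E}; F in? no
ancestors(G) = {A,B,D,E,F,G}; G in? yes
ancestors(G) = {A,B,D,E,F,G}; D in? yes

Answer: no no yes yes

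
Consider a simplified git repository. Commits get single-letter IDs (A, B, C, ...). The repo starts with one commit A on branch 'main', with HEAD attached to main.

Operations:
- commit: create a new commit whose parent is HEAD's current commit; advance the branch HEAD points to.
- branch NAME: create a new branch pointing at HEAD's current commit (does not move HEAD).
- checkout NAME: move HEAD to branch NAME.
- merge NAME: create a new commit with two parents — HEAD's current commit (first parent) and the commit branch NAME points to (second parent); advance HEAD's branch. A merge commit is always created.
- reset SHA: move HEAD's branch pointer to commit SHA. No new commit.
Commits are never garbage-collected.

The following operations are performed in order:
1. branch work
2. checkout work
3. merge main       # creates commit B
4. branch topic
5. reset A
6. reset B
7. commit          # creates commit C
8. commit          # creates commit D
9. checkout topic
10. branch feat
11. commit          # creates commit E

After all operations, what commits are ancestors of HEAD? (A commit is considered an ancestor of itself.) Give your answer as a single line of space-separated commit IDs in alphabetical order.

After op 1 (branch): HEAD=main@A [main=A work=A]
After op 2 (checkout): HEAD=work@A [main=A work=A]
After op 3 (merge): HEAD=work@B [main=A work=B]
After op 4 (branch): HEAD=work@B [main=A topic=B work=B]
After op 5 (reset): HEAD=work@A [main=A topic=B work=A]
After op 6 (reset): HEAD=work@B [main=A topic=B work=B]
After op 7 (commit): HEAD=work@C [main=A topic=B work=C]
After op 8 (commit): HEAD=work@D [main=A topic=B work=D]
After op 9 (checkout): HEAD=topic@B [main=A topic=B work=D]
After op 10 (branch): HEAD=topic@B [feat=B main=A topic=B work=D]
After op 11 (commit): HEAD=topic@E [feat=B main=A topic=E work=D]

Answer: A B E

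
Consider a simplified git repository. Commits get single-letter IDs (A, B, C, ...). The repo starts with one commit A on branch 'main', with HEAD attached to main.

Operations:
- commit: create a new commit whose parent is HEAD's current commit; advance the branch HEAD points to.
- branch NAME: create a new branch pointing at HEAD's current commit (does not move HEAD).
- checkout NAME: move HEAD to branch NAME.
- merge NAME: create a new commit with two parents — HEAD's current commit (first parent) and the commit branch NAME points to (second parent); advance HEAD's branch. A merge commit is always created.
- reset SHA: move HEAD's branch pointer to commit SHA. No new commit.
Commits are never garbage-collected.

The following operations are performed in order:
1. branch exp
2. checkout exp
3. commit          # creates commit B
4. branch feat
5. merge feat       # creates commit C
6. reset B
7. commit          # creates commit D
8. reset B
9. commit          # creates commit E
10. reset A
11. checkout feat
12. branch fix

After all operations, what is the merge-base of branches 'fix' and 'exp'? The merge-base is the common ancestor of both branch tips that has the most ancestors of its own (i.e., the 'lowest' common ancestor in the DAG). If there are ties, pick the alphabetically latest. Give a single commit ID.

Answer: A

Derivation:
After op 1 (branch): HEAD=main@A [exp=A main=A]
After op 2 (checkout): HEAD=exp@A [exp=A main=A]
After op 3 (commit): HEAD=exp@B [exp=B main=A]
After op 4 (branch): HEAD=exp@B [exp=B feat=B main=A]
After op 5 (merge): HEAD=exp@C [exp=C feat=B main=A]
After op 6 (reset): HEAD=exp@B [exp=B feat=B main=A]
After op 7 (commit): HEAD=exp@D [exp=D feat=B main=A]
After op 8 (reset): HEAD=exp@B [exp=B feat=B main=A]
After op 9 (commit): HEAD=exp@E [exp=E feat=B main=A]
After op 10 (reset): HEAD=exp@A [exp=A feat=B main=A]
After op 11 (checkout): HEAD=feat@B [exp=A feat=B main=A]
After op 12 (branch): HEAD=feat@B [exp=A feat=B fix=B main=A]
ancestors(fix=B): ['A', 'B']
ancestors(exp=A): ['A']
common: ['A']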